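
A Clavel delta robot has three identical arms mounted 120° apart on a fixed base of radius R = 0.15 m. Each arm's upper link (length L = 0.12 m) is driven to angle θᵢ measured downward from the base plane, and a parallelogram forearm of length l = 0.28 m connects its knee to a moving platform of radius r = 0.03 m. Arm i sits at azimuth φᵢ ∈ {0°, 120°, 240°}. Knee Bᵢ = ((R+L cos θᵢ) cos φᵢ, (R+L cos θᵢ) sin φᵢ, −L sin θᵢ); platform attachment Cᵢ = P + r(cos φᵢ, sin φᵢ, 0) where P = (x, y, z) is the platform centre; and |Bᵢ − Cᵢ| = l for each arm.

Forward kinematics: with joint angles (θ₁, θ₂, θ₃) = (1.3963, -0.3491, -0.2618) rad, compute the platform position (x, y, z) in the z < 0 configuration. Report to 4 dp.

φ1=0.0°: virtual centre (0.1408, 0.0000, -0.1182), radius l
φ2=120.0°: virtual centre (-0.1164, 0.2016, 0.0410), radius l
arm 3 at φ=240.0°: ρ3 = 0.2359;  centre 3 = (-0.1180, -0.2043, 0.0311)
subtract pairs → two planes through P
[-0.5144 0.4032 0.3184]·P = 0.0221;  [-0.5176 -0.4086 0.2985]·P = 0.0228
Cramer: x(z) = -0.0435+0.5979z;  y(z) = -0.0008-0.0269z
into |P−centre ₁|² = l²: 1.3582z² + 0.0160z + -0.0305 = 0;  Δ = 0.1657;  z = -0.1558 or 0.1440 → z<0 root = -0.1558
x = -0.1366, y = 0.0034

(-0.1366, 0.0034, -0.1558)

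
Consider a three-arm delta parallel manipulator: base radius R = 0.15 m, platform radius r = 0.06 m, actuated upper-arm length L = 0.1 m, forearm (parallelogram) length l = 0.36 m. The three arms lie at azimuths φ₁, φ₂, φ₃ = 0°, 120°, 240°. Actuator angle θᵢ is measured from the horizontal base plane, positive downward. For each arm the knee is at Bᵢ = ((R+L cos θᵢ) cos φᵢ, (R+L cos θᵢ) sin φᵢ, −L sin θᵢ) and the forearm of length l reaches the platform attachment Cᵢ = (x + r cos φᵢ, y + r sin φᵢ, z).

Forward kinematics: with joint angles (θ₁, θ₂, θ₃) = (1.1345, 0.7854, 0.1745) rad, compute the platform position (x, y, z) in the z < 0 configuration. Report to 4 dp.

φ1=0.0°: virtual centre (0.1323, 0.0000, -0.0906), radius l
arm 2 at φ=120.0°: ρ2 = 0.1607;  centre 2 = (-0.0804, 0.1392, -0.0707)
φ3=240.0°: virtual centre (-0.0942, -0.1632, -0.0174), radius l
subtract pairs → two planes through P
plane₁₂: -0.4252x+0.2784y+0.0398z = 0.0051
det = 0.2649;  x = -0.0169+0.2031z,  y = -0.0075+0.1671z
quadratic in z: (1.0692)z²+(0.1182)z+(-0.0991)=0, √Δ=0.6615 → z ∈ {-0.3646, 0.2541}; z = -0.3646 (taking z<0)
x = -0.0910, y = -0.0684

(-0.0910, -0.0684, -0.3646)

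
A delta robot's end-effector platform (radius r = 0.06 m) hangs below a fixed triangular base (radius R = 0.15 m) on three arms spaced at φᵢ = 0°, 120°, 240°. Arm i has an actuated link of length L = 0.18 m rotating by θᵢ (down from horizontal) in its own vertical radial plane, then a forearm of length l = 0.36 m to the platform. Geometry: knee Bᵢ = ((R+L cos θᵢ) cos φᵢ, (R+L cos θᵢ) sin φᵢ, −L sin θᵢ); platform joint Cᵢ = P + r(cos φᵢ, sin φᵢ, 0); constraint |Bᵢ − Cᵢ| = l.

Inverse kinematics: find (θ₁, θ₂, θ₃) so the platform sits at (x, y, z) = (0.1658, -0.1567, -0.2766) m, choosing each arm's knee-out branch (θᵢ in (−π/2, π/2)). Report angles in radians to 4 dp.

arm 1 (φ=0.0°): x'=0.1658, y'=-0.1567
  e−x'=-0.0758;  (l²−L²−(e−x')²−y'²−z²)/2L = -0.0267
  γ=atan2(-0.2766,-0.0758)=-1.8383;  ψ=arccos(-0.0931)=1.6640;  θ1=γ+ψ≈-0.1743
φ2=120.0° → target in arm frame (-0.2186, -0.0652)
  A=0.3086, B=-0.2766, C=(l²−L²−A²−y'²−z²)/(2L)=-0.2189
  θ2 = atan2(B,A) + arccos(C/0.4144) = 1.3965
arm 3 (φ=240.0°): x'=0.0528, y'=0.2219
  A cos θ + B sin θ = C:  0.0372·cos θ + -0.2766·sin θ = -0.0832
  θ3 = atan2(B,A) + arccos(C/0.2791) = 0.4363

θ₁ = -0.1743, θ₂ = 1.3965, θ₃ = 0.4363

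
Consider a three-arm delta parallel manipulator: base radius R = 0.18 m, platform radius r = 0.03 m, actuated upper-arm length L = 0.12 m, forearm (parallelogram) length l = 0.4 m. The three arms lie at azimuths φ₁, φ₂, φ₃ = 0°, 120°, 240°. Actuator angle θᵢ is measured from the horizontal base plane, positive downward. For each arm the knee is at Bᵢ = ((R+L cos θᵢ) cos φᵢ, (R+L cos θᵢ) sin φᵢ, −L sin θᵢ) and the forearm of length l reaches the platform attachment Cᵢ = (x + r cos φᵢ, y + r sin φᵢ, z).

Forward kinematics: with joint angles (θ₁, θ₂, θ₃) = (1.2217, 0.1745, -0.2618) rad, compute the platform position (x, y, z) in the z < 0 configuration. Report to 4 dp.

O1 = (0.1910·cos0.0°, 0.1910·sin0.0°, -0.1128) = (0.1910, 0.0000, -0.1128)
arm 2 at φ=120.0°: ρ2 = 0.2682;  O2 = (-0.1341, 0.2322, -0.0208)
arm 3 at φ=240.0°: ρ3 = 0.2659;  O3 = (-0.1330, -0.2303, 0.0311)
subtract pairs → two planes through P
linear system: -0.6503x+0.4645y = 0.0231−0.1839z; -0.6480x+-0.4606y = 0.0225−0.2876z
Cramer: x(z) = -0.0351+0.3635z;  y(z) = 0.0006+0.1131z
quadratic in z: (1.1449)z²+(0.0612)z+(-0.0961)=0, √Δ=0.6663 → z ∈ {-0.3177, 0.2643}; z = -0.3177 (taking z<0)
x = -0.1506, y = -0.0353

(-0.1506, -0.0353, -0.3177)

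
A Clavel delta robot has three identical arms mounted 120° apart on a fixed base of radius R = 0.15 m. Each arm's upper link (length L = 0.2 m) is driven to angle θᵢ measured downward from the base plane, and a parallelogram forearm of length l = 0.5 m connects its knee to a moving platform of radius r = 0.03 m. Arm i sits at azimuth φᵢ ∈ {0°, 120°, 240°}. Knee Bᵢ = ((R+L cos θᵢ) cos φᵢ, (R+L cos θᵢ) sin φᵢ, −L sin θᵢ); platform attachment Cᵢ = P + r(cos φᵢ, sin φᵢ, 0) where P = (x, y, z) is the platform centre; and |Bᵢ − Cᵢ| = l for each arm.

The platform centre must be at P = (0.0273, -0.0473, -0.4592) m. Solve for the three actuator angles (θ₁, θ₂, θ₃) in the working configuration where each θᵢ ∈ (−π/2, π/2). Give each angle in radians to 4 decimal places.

θ₁ = 0.2616, θ₂ = 0.5236, θ₃ = 0.2616

rotate P by −φ1: (0.0273, -0.0473, -0.4592)
  A=0.0927, B=-0.4592, C=(l²−L²−A²−y'²−z²)/(2L)=-0.0292
  γ=atan2(-0.4592,0.0927)=-1.3716;  ψ=arccos(-0.0624)=1.6332;  θ1=γ+ψ≈0.2616
arm 2 (φ=120.0°): x'=-0.0546, y'=0.0000
  A cos θ + B sin θ = C:  0.1746·cos θ + -0.4592·sin θ = -0.0784
  γ=atan2(-0.4592,0.1746)=-1.2074;  ψ=arccos(-0.1596)=1.7310;  θ2=γ+ψ≈0.5236
arm 3 (φ=240.0°): x'=0.0273, y'=0.0473
  A=0.0927, B=-0.4592, C=(l²−L²−A²−y'²−z²)/(2L)=-0.0292
  √(A²+B²)=0.4685;  θ3 = -1.3716+1.6332 ≈ 0.2616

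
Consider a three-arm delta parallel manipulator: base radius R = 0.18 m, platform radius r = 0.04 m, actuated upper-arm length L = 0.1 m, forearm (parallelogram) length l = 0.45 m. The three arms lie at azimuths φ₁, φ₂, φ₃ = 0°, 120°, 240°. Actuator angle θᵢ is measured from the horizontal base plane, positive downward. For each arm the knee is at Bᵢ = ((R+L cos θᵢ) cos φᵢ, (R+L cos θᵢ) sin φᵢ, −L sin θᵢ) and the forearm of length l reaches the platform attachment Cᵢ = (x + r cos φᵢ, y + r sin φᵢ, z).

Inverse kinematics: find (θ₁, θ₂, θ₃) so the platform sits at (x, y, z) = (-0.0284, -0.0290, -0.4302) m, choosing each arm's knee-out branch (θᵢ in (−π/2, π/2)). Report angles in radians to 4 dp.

arm 1 (φ=0.0°): x'=-0.0284, y'=-0.0290
  e−x'=0.1684;  (l²−L²−(e−x')²−y'²−z²)/2L = -0.1089
  √(A²+B²)=0.4620;  θ1 = -1.1977+1.8087 ≈ 0.6110
φ2=120.0° → target in arm frame (-0.0109, 0.0391)
  A cos θ + B sin θ = C:  0.1509·cos θ + -0.4302·sin θ = -0.0844
  θ2 = atan2(B,A) + arccos(C/0.4559) = 0.5235
arm 3 (φ=240.0°): x'=0.0393, y'=-0.0101
  A cos θ + B sin θ = C:  0.1007·cos θ + -0.4302·sin θ = -0.0141
  √(A²+B²)=0.4418;  θ3 = -1.3409+1.6026 ≈ 0.2617

θ₁ = 0.6110, θ₂ = 0.5235, θ₃ = 0.2617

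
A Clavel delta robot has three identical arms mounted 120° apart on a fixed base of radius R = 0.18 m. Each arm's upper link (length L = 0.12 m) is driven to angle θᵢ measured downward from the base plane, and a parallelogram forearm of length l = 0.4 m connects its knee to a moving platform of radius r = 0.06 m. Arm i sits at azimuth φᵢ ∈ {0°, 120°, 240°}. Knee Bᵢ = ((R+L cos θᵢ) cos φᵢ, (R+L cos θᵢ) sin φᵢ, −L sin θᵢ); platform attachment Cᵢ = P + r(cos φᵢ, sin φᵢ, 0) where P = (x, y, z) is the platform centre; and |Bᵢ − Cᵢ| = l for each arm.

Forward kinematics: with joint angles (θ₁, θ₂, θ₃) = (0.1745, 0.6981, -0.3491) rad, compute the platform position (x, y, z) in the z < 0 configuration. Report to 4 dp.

(0.0056, -0.1073, -0.3281)

φ1=0.0°: virtual centre (0.2382, 0.0000, -0.0208), radius l
arm 2 at φ=120.0°: (R−r)+L cos θ2 = 0.2119;  centre 2 = (-0.1060, 0.1835, -0.0771)
arm 3 at φ=240.0°: (R−r)+L cos θ3 = 0.2328;  centre 3 = (-0.1164, -0.2016, 0.0410)
subtract pairs → two planes through P
plane₁₂: -0.6883x+0.3671y+-0.1126z = -0.0063
Cramer: x(z) = 0.0056+0.0001z;  y(z) = -0.0066+0.3069z
into |P−centre ₁|² = l²: 1.0942z² + 0.0376z + -0.1054 = 0;  Δ = 0.4629;  z = -0.3281 or 0.2937 → z<0 root = -0.3281
x = 0.0056, y = -0.1073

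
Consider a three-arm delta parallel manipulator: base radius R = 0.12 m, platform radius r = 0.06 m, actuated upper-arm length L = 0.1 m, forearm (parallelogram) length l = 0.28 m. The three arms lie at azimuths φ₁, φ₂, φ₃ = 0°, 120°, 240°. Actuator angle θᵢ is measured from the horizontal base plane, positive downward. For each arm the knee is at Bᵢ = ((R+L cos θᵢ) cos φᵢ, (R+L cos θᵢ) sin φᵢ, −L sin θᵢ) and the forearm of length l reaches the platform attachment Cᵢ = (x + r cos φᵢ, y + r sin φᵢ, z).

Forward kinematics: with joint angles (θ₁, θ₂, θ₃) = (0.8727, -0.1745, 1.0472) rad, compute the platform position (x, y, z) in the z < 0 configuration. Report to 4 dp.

(-0.0466, 0.1241, -0.2604)

φ1=0.0°: virtual centre (0.1243, 0.0000, -0.0766), radius l
S2 = (0.1585·cos120.0°, 0.1585·sin120.0°, 0.0174) = (-0.0792, 0.1372, 0.0174)
S3 = (0.1100·cos240.0°, 0.1100·sin240.0°, -0.0866) = (-0.0550, -0.0953, -0.0866)
eliminate P² terms by subtracting sphere 1 from 2 and 3
linear system: -0.4070x+0.2745y = 0.0041−0.1879z; -0.3586x+-0.1905y = -0.0017−-0.0200z
Cramer: x(z) = -0.0018+0.1723z;  y(z) = 0.0123-0.4292z
sphere 1 gives Az²+Bz+C=0 with A=1.2139, B=0.0992, C=-0.0565;  B²−4AC=0.2841;  roots -0.2604, 0.1787;  negative root z = -0.2604
x = -0.0466, y = 0.1241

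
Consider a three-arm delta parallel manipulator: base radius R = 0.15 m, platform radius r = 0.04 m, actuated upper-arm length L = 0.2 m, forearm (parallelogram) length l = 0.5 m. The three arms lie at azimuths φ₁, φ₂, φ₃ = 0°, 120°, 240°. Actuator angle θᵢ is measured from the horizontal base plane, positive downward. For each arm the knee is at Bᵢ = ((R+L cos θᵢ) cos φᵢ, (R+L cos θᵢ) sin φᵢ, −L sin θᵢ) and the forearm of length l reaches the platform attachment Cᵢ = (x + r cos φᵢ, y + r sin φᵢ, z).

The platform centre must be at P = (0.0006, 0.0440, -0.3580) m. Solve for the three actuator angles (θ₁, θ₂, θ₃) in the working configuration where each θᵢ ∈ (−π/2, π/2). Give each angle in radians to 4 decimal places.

φ1=0.0° → target in arm frame (0.0006, 0.0440)
  A=0.1094, B=-0.3580, C=(l²−L²−A²−y'²−z²)/(2L)=0.1698
  θ1 = atan2(B,A) + arccos(C/0.3743) = -0.1743
rotate P by −φ2: (0.0378, -0.0225, -0.3580)
  A cos θ + B sin θ = C:  0.0722·cos θ + -0.3580·sin θ = 0.1903
  θ2 = atan2(B,A) + arccos(C/0.3652) = -0.3491
rotate P by −φ3: (-0.0384, -0.0215, -0.3580)
  A=0.1484, B=-0.3580, C=(l²−L²−A²−y'²−z²)/(2L)=0.1484
  √(A²+B²)=0.3875;  θ3 = -1.1778+1.1779 ≈ 0.0001

θ₁ = -0.1743, θ₂ = -0.3491, θ₃ = 0.0001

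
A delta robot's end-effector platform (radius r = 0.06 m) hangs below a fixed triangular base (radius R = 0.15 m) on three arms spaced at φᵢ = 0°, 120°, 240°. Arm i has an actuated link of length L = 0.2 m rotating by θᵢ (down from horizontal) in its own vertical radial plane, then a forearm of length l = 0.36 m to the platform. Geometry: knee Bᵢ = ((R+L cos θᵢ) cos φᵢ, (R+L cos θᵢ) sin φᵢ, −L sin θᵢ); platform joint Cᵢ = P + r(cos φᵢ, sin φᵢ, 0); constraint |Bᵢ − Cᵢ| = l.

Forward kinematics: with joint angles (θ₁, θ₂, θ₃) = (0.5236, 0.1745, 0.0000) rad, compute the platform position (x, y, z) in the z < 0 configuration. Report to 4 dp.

(-0.0584, -0.0185, -0.2607)

arm 1 at φ=0.0°: (R−r)+L cos θ1 = 0.2632;  O1 = (0.2632, 0.0000, -0.1000)
O2 = (0.2870·cos120.0°, 0.2870·sin120.0°, -0.0347) = (-0.1435, 0.2485, -0.0347)
arm 3 at φ=240.0°: (R−r)+L cos θ3 = 0.2900;  O3 = (-0.1450, -0.2511, 0.0000)
eliminate P² terms by subtracting sphere 1 from 2 and 3
[-0.8134 0.4970 0.1306]·P = 0.0043;  [-0.8164 -0.5023 0.2000]·P = 0.0048
Cramer: x(z) = -0.0056+0.2026z;  y(z) = -0.0005+0.0689z
into |P−O₁|² = l²: 1.0458z² + 0.0910z + -0.0474 = 0;  Δ = 0.2064;  z = -0.2607 or 0.1737 → z<0 root = -0.2607
x = -0.0584, y = -0.0185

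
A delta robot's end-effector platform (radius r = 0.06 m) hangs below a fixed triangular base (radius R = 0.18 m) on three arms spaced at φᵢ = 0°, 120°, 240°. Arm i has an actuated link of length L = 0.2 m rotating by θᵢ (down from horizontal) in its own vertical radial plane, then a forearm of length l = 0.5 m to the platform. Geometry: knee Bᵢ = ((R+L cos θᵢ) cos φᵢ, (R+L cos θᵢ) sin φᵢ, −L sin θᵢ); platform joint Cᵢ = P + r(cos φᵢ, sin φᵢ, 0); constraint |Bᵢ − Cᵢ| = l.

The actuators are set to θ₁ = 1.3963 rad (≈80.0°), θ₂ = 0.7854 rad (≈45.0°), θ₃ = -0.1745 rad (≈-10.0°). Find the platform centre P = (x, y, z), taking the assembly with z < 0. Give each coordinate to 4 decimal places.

(-0.2532, -0.1545, -0.4413)

φ1=0.0°: virtual centre (0.1547, 0.0000, -0.1970), radius l
φ2=120.0°: virtual centre (-0.1307, 0.2264, -0.1414), radius l
S3 = (0.3170·cos240.0°, 0.3170·sin240.0°, 0.0347) = (-0.1585, -0.2745, 0.0347)
|S₂|²−|S₁|² = 0.0256;  |S₃|²−|S₁|² = 0.0389
[-0.5709 0.4528 0.1111]·P = 0.0256;  [-0.6264 -0.5490 0.4634]·P = 0.0389
Cramer: x(z) = -0.0531+0.4536z;  y(z) = -0.0104+0.3265z
quadratic in z: (1.3123)z²+(0.1987)z+(-0.1679)=0, √Δ=0.9596 → z ∈ {-0.4413, 0.2899}; z = -0.4413 (taking z<0)
x = -0.2532, y = -0.1545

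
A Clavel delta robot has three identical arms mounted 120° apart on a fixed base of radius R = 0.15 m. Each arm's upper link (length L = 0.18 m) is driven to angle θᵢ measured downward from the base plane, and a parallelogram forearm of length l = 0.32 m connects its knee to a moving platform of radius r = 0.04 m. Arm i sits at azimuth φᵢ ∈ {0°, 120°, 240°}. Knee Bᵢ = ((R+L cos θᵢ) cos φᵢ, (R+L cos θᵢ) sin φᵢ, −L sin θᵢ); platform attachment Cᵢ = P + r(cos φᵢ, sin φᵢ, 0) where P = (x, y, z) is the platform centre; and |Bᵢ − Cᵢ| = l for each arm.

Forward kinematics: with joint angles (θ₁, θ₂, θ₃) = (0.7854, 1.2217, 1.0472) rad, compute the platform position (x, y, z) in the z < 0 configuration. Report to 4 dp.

(0.0601, -0.0285, -0.3922)

S1 = (0.2373·cos0.0°, 0.2373·sin0.0°, -0.1273) = (0.2373, 0.0000, -0.1273)
S2 = (0.1716·cos120.0°, 0.1716·sin120.0°, -0.1691) = (-0.0858, 0.1486, -0.1691)
φ3=240.0°: virtual centre (-0.1000, -0.1732, -0.1559), radius l
|S₂|²−|S₁|² = -0.0145;  |S₃|²−|S₁|² = -0.0082
[-0.6461 0.2972 -0.0837]·P = -0.0145;  [-0.6746 -0.3464 -0.0572]·P = -0.0082
det = 0.4243;  x = 0.0175+-0.1084z,  y = -0.0105+0.0460z
sphere 1 gives Az²+Bz+C=0 with A=1.0139, B=0.3012, C=-0.0378;  B²−4AC=0.2441;  roots -0.3922, 0.0951;  negative root z = -0.3922
x = 0.0601, y = -0.0285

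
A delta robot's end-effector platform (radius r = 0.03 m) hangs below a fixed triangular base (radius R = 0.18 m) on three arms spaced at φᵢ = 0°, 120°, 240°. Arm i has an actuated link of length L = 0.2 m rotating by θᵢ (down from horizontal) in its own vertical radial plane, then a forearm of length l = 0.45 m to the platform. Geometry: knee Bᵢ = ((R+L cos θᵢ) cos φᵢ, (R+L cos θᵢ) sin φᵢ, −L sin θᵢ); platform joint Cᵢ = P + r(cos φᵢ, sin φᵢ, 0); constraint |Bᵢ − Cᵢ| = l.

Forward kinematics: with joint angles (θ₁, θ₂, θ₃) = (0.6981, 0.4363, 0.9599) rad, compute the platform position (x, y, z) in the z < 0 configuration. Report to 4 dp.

(0.0030, 0.0890, -0.4518)

centre 1 = (0.3032·cos0.0°, 0.3032·sin0.0°, -0.1286) = (0.3032, 0.0000, -0.1286)
centre 2 = (0.3313·cos120.0°, 0.3313·sin120.0°, -0.0845) = (-0.1656, 0.2869, -0.0845)
centre 3 = (0.2647·cos240.0°, 0.2647·sin240.0°, -0.1638) = (-0.1324, -0.2293, -0.1638)
eliminate P² terms by subtracting sphere 1 from 2 and 3
plane₁₂: -0.9377x+0.5738y+0.0881z = 0.0084
det = 0.9298;  x = 0.0030+-0.0001z,  y = 0.0195+-0.1537z
into |P−centre ₁|² = l²: 1.0236z² + 0.2512z + -0.0955 = 0;  Δ = 0.4539;  z = -0.4518 or 0.2064 → z<0 root = -0.4518
x = 0.0030, y = 0.0890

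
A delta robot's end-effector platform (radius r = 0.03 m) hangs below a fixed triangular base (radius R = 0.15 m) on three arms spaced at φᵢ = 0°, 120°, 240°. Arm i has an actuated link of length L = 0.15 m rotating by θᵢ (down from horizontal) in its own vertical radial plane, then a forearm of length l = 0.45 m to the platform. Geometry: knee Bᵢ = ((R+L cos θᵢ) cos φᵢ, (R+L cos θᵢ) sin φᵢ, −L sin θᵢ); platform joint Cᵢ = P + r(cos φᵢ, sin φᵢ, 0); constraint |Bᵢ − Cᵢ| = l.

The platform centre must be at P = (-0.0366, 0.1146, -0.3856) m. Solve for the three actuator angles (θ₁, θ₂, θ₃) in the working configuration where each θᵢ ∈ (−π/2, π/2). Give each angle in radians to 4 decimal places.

θ₁ = 0.4366, θ₂ = -0.2618, θ₃ = 0.6110

φ1=0.0° → target in arm frame (-0.0366, 0.1146)
  e−x'=0.1566;  (l²−L²−(e−x')²−y'²−z²)/2L = -0.0211
  θ1 = atan2(B,A) + arccos(C/0.4162) = 0.4366
φ2=120.0° → target in arm frame (0.1175, -0.0256)
  A cos θ + B sin θ = C:  0.0025·cos θ + -0.3856·sin θ = 0.1022
  √(A²+B²)=0.3856;  θ2 = -1.5644+1.3026 ≈ -0.2618
rotate P by −φ3: (-0.0809, -0.0890, -0.3856)
  e−x'=0.2009;  (l²−L²−(e−x')²−y'²−z²)/2L = -0.0566
  √(A²+B²)=0.4348;  θ3 = -1.0904+1.7014 ≈ 0.6110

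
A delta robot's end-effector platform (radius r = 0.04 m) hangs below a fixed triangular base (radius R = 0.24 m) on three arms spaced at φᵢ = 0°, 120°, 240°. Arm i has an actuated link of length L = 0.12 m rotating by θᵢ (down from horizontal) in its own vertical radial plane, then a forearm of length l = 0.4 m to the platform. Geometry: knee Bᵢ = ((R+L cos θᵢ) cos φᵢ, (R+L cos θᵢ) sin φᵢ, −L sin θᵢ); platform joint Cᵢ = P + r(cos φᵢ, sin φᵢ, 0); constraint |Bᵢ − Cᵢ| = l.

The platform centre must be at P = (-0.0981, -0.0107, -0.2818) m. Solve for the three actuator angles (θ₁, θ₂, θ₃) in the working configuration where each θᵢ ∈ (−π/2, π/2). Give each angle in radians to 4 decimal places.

arm 1 (φ=0.0°): x'=-0.0981, y'=-0.0107
  e−x'=0.2981;  (l²−L²−(e−x')²−y'²−z²)/2L = -0.0950
  γ=atan2(-0.2818,0.2981)=-0.7573;  ψ=arccos(-0.2315)=1.8044;  θ1=γ+ψ≈1.0471
φ2=120.0° → target in arm frame (0.0398, 0.0903)
  A cos θ + B sin θ = C:  0.1602·cos θ + -0.2818·sin θ = 0.1349
  θ2 = atan2(B,A) + arccos(C/0.3242) = 0.0879
rotate P by −φ3: (0.0583, -0.0796, -0.2818)
  e−x'=0.1417;  (l²−L²−(e−x')²−y'²−z²)/2L = 0.1657
  γ=atan2(-0.2818,0.1417)=-1.1049;  ψ=arccos(0.5255)=1.0175;  θ3=γ+ψ≈-0.0874

θ₁ = 1.0471, θ₂ = 0.0879, θ₃ = -0.0874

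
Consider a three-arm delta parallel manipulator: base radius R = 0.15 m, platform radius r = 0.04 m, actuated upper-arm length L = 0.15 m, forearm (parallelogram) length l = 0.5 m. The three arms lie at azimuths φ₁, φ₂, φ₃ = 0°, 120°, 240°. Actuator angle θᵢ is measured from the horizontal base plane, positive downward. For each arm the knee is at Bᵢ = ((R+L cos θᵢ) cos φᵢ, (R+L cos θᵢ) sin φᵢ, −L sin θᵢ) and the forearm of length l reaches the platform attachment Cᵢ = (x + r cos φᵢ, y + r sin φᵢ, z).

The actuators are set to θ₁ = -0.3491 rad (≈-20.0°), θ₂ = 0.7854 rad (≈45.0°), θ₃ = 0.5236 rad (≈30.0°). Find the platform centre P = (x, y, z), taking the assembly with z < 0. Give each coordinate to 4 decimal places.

centre 1 = (0.2510·cos0.0°, 0.2510·sin0.0°, 0.0513) = (0.2510, 0.0000, 0.0513)
φ2=120.0°: virtual centre (-0.1080, 0.1871, -0.1061), radius l
centre 3 = (0.2399·cos240.0°, 0.2399·sin240.0°, -0.0750) = (-0.1200, -0.2078, -0.0750)
|centre ₂|²−|centre ₁|² = -0.0077;  |centre ₃|²−|centre ₁|² = -0.0024
plane₁₂: -0.7180x+0.3742y+-0.3147z = -0.0077
det = 0.5759;  x = 0.0071+-0.3912z,  y = -0.0069+0.0905z
into |P−centre ₁|² = l²: 1.1612z² + 0.0869z + -0.1879 = 0;  Δ = 0.8802;  z = -0.4414 or 0.3665 → z<0 root = -0.4414
x = 0.1798, y = -0.0468

(0.1798, -0.0468, -0.4414)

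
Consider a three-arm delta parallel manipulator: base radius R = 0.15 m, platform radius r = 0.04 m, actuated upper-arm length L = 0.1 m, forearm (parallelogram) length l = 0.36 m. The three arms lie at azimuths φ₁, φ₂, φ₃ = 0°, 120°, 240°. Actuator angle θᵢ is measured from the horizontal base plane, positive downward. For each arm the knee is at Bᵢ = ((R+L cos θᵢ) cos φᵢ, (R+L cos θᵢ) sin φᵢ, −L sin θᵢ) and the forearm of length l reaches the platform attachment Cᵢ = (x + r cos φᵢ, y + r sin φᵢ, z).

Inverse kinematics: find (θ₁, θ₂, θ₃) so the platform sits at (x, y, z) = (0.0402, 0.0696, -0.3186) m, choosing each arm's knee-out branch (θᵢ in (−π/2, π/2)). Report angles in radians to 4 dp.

arm 1 (φ=0.0°): x'=0.0402, y'=0.0696
  e−x'=0.0698;  (l²−L²−(e−x')²−y'²−z²)/2L = 0.0419
  γ=atan2(-0.3186,0.0698)=-1.3551;  ψ=arccos(0.1284)=1.4420;  θ1=γ+ψ≈0.0869
arm 2 (φ=120.0°): x'=0.0402, y'=-0.0696
  A=0.0698, B=-0.3186, C=(l²−L²−A²−y'²−z²)/(2L)=0.0419
  √(A²+B²)=0.3262;  θ2 = -1.3550+1.4421 ≈ 0.0870
φ3=240.0° → target in arm frame (-0.0804, 0.0000)
  A cos θ + B sin θ = C:  0.1904·cos θ + -0.3186·sin θ = -0.0907
  √(A²+B²)=0.3711;  θ3 = -1.0322+1.8178 ≈ 0.7856

θ₁ = 0.0869, θ₂ = 0.0870, θ₃ = 0.7856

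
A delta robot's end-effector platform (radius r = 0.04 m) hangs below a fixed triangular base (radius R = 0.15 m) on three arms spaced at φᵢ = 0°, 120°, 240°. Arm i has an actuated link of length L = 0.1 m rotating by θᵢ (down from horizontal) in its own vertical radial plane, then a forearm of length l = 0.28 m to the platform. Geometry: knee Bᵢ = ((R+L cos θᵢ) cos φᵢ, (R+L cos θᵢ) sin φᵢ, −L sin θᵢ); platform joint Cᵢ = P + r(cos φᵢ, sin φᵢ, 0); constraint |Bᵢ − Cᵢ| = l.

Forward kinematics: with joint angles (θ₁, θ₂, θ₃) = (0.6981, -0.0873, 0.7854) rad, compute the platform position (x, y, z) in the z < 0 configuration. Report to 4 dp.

(-0.0278, 0.0630, -0.2330)

arm 1 at φ=0.0°: ρ1 = 0.1866;  O1 = (0.1866, 0.0000, -0.0643)
arm 2 at φ=120.0°: ρ2 = 0.2096;  O2 = (-0.1048, 0.1815, 0.0087)
arm 3 at φ=240.0°: ρ3 = 0.1807;  O3 = (-0.0904, -0.1565, -0.0707)
subtract pairs → two planes through P
plane₁₂: -0.5828x+0.3631y+0.1460z = 0.0051
Cramer: x(z) = -0.0029+0.1070z;  y(z) = 0.0093-0.2304z
into |P−O₁|² = l²: 1.0645z² + 0.0837z + -0.0383 = 0;  Δ = 0.1700;  z = -0.2330 or 0.1543 → z<0 root = -0.2330
x = -0.0278, y = 0.0630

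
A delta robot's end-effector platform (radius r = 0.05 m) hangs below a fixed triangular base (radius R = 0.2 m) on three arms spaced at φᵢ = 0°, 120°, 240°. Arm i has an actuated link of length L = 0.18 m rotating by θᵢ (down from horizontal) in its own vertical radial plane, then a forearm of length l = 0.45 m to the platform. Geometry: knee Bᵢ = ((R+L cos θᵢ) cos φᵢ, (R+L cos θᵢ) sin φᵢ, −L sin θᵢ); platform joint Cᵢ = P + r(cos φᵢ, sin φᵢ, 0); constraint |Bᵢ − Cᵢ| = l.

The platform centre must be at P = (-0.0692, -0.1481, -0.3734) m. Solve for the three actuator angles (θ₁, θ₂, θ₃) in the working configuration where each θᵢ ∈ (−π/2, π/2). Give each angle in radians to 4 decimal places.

φ1=0.0° → target in arm frame (-0.0692, -0.1481)
  A=0.2192, B=-0.3734, C=(l²−L²−A²−y'²−z²)/(2L)=-0.1092
  θ1 = atan2(B,A) + arccos(C/0.4330) = 0.7858
φ2=120.0° → target in arm frame (-0.0937, 0.1340)
  A cos θ + B sin θ = C:  0.2437·cos θ + -0.3734·sin θ = -0.1296
  γ=atan2(-0.3734,0.2437)=-0.9926;  ψ=arccos(-0.2906)=1.8657;  θ2=γ+ψ≈0.8730
rotate P by −φ3: (0.1629, 0.0141, -0.3734)
  e−x'=-0.0129;  (l²−L²−(e−x')²−y'²−z²)/2L = 0.0842
  θ3 = atan2(B,A) + arccos(C/0.3736) = -0.2617

θ₁ = 0.7858, θ₂ = 0.8730, θ₃ = -0.2617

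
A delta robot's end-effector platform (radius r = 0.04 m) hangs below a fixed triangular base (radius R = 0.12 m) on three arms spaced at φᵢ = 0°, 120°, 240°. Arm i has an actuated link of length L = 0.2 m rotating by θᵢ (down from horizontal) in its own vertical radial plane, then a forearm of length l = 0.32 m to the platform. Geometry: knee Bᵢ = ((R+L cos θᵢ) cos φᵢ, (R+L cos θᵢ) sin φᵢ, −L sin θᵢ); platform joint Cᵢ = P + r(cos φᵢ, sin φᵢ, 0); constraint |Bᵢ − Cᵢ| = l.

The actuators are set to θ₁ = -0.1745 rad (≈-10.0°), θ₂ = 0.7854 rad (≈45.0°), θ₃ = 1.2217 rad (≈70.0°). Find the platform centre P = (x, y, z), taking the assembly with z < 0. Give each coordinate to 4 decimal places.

(0.1641, 0.0740, -0.2554)

φ1=0.0°: virtual centre (0.2770, 0.0000, 0.0347), radius l
arm 2 at φ=120.0°: ρ2 = 0.2214;  O2 = (-0.1107, 0.1918, -0.1414)
φ3=240.0°: virtual centre (-0.0742, -0.1285, -0.1879), radius l
|O₂|²−|O₁|² = -0.0089;  |O₃|²−|O₁|² = -0.0206
plane₁₂: -0.7753x+0.3835y+-0.3523z = -0.0089
det = 0.4687;  x = 0.0217+-0.5576z,  y = 0.0207+-0.2088z
quadratic in z: (1.3546)z²+(0.2066)z+(-0.0356)=0, √Δ=0.4854 → z ∈ {-0.2554, 0.1029}; z = -0.2554 (taking z<0)
x = 0.1641, y = 0.0740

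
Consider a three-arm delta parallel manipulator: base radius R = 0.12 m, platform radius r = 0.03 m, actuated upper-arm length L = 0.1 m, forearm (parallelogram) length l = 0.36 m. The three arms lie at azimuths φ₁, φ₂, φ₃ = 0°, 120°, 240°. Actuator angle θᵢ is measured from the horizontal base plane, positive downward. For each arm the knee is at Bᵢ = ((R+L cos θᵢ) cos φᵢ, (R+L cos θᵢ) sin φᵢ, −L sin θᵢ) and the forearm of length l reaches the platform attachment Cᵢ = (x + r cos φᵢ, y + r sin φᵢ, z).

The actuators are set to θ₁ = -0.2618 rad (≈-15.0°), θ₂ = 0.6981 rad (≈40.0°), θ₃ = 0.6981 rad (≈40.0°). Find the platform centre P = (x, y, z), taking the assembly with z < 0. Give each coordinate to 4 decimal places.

(0.1159, 0.0000, -0.3271)

arm 1 at φ=0.0°: e+L cos θ1 = 0.1866;  centre 1 = (0.1866, 0.0000, 0.0259)
centre 2 = (0.1666·cos120.0°, 0.1666·sin120.0°, -0.0643) = (-0.0833, 0.1443, -0.0643)
centre 3 = (0.1666·cos240.0°, 0.1666·sin240.0°, -0.0643) = (-0.0833, -0.1443, -0.0643)
|centre ₂|²−|centre ₁|² = -0.0036;  |centre ₃|²−|centre ₁|² = -0.0036
[-0.5398 0.2886 -0.1803]·P = -0.0036;  [-0.5398 -0.2886 -0.1803]·P = -0.0036
det = 0.3115;  x = 0.0067+-0.3340z,  y = 0.0000+0.0000z
quadratic in z: (1.1116)z²+(0.0684)z+(-0.0966)=0, √Δ=0.6588 → z ∈ {-0.3271, 0.2655}; z = -0.3271 (taking z<0)
x = 0.1159, y = 0.0000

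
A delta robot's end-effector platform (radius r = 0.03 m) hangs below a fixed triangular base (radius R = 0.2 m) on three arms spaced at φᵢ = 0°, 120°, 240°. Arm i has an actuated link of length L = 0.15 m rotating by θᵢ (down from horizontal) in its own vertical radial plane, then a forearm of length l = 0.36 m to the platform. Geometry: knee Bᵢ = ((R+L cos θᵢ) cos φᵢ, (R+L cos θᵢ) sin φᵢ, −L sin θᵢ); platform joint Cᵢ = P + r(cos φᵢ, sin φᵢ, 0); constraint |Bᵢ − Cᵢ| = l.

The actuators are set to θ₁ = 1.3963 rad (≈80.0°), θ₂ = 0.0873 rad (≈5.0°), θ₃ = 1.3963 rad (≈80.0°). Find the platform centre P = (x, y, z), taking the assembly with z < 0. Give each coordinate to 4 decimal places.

arm 1 at φ=0.0°: (R−r)+L cos θ1 = 0.1960;  O1 = (0.1960, 0.0000, -0.1477)
O2 = (0.3194·cos120.0°, 0.3194·sin120.0°, -0.0131) = (-0.1597, 0.2766, -0.0131)
φ3=240.0°: virtual centre (-0.0980, -0.1698, -0.1477), radius l
|O₂|²−|O₁|² = 0.0420;  |O₃|²−|O₁|² = 0.0000
linear system: -0.7115x+0.5533y = 0.0420−0.2693z; -0.5881x+-0.3396y = 0.0000−0.0000z
det = 0.5670;  x = -0.0251+0.1613z,  y = 0.0435+-0.2793z
sphere 1 gives Az²+Bz+C=0 with A=1.1040, B=0.1998, C=-0.0570;  B²−4AC=0.2915;  roots -0.3350, 0.1540;  negative root z = -0.3350
x = -0.0791, y = 0.1371

(-0.0791, 0.1371, -0.3350)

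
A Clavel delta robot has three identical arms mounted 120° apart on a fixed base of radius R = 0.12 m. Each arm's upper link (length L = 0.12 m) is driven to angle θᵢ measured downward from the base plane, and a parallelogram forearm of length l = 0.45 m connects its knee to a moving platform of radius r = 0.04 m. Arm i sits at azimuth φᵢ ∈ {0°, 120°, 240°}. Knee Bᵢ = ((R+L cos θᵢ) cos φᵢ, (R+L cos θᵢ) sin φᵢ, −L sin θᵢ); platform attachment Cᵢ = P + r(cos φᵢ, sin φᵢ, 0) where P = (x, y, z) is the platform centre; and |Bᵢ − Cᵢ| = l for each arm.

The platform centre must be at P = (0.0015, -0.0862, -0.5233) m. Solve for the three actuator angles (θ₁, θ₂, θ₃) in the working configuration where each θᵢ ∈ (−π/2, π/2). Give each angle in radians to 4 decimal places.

φ1=0.0° → target in arm frame (0.0015, -0.0862)
  e−x'=0.0785;  (l²−L²−(e−x')²−y'²−z²)/2L = -0.4139
  θ1 = atan2(B,A) + arccos(C/0.5292) = 1.0471
rotate P by −φ2: (-0.0754, 0.0418, -0.5233)
  A=0.1554, B=-0.5233, C=(l²−L²−A²−y'²−z²)/(2L)=-0.4652
  √(A²+B²)=0.5459;  θ2 = -1.2821+2.5908 ≈ 1.3087
φ3=240.0° → target in arm frame (0.0739, 0.0444)
  e−x'=0.0061;  (l²−L²−(e−x')²−y'²−z²)/2L = -0.3656
  √(A²+B²)=0.5233;  θ3 = -1.5591+2.3443 ≈ 0.7852

θ₁ = 1.0471, θ₂ = 1.3087, θ₃ = 0.7852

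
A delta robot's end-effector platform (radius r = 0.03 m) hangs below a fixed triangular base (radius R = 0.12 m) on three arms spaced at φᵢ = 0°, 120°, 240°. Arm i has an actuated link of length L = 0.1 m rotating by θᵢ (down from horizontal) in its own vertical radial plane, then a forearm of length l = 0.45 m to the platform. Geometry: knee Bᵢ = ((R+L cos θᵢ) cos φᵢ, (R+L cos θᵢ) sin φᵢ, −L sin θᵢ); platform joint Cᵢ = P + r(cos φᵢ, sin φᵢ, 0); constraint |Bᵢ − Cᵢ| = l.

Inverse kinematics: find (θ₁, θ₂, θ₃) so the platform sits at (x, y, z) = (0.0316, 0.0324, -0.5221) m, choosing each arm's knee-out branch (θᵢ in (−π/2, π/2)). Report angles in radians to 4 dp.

θ₁ = 1.0465, θ₂ = 1.1339, θ₃ = 1.3951

arm 1 (φ=0.0°): x'=0.0316, y'=0.0324
  A=0.0584, B=-0.5221, C=(l²−L²−A²−y'²−z²)/(2L)=-0.4227
  √(A²+B²)=0.5254;  θ1 = -1.4594+2.5059 ≈ 1.0465
φ2=120.0° → target in arm frame (0.0123, -0.0436)
  A=0.0777, B=-0.5221, C=(l²−L²−A²−y'²−z²)/(2L)=-0.4402
  √(A²+B²)=0.5279;  θ2 = -1.4230+2.5568 ≈ 1.1339
φ3=240.0° → target in arm frame (-0.0439, 0.0112)
  A=0.1339, B=-0.5221, C=(l²−L²−A²−y'²−z²)/(2L)=-0.4907
  √(A²+B²)=0.5390;  θ3 = -1.3198+2.7149 ≈ 1.3951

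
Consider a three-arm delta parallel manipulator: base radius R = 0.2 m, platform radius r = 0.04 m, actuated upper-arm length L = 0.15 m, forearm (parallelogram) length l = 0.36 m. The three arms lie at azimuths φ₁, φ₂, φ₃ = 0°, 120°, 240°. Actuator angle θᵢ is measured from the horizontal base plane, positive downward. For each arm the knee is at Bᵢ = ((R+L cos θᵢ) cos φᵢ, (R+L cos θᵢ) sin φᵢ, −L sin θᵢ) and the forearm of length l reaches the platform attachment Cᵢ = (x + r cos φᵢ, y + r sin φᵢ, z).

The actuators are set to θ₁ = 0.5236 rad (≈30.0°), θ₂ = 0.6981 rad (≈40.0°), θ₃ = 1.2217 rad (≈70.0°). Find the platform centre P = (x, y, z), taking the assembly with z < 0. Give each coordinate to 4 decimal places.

arm 1 at φ=0.0°: e+L cos θ1 = 0.2899;  centre 1 = (0.2899, 0.0000, -0.0750)
centre 2 = (0.2749·cos120.0°, 0.2749·sin120.0°, -0.0964) = (-0.1375, 0.2381, -0.0964)
centre 3 = (0.2113·cos240.0°, 0.2113·sin240.0°, -0.1410) = (-0.1057, -0.1830, -0.1410)
eliminate P² terms by subtracting sphere 1 from 2 and 3
plane₁₂: -0.8547x+0.4762y+-0.0428z = -0.0048
Cramer: x(z) = 0.0199-0.1138z;  y(z) = 0.0257-0.1144z
quadratic in z: (1.0260)z²+(0.2056)z+(-0.0504)=0, √Δ=0.4992 → z ∈ {-0.3435, 0.1431}; z = -0.3435 (taking z<0)
x = 0.0590, y = 0.0650

(0.0590, 0.0650, -0.3435)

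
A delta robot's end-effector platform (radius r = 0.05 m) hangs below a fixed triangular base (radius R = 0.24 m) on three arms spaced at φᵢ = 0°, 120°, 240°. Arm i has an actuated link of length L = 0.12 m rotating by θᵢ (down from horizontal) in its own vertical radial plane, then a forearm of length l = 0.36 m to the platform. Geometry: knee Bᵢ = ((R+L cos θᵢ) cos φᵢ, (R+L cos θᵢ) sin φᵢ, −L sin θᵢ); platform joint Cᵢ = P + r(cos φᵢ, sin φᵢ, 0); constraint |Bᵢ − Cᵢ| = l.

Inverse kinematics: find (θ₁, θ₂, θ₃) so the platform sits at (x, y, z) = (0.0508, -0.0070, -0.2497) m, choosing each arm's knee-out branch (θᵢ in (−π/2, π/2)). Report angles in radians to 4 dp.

rotate P by −φ1: (0.0508, -0.0070, -0.2497)
  A=0.1392, B=-0.2497, C=(l²−L²−A²−y'²−z²)/(2L)=0.1393
  γ=atan2(-0.2497,0.1392)=-1.0622;  ψ=arccos(0.4872)=1.0620;  θ1=γ+ψ≈-0.0003
rotate P by −φ2: (-0.0315, -0.0405, -0.2497)
  A=0.2215, B=-0.2497, C=(l²−L²−A²−y'²−z²)/(2L)=0.0090
  γ=atan2(-0.2497,0.2215)=-0.8453;  ψ=arccos(0.0270)=1.5438;  θ2=γ+ψ≈0.6985
rotate P by −φ3: (-0.0193, 0.0475, -0.2497)
  A=0.2093, B=-0.2497, C=(l²−L²−A²−y'²−z²)/(2L)=0.0282
  γ=atan2(-0.2497,0.2093)=-0.8731;  ψ=arccos(0.0866)=1.4841;  θ3=γ+ψ≈0.6110

θ₁ = -0.0003, θ₂ = 0.6985, θ₃ = 0.6110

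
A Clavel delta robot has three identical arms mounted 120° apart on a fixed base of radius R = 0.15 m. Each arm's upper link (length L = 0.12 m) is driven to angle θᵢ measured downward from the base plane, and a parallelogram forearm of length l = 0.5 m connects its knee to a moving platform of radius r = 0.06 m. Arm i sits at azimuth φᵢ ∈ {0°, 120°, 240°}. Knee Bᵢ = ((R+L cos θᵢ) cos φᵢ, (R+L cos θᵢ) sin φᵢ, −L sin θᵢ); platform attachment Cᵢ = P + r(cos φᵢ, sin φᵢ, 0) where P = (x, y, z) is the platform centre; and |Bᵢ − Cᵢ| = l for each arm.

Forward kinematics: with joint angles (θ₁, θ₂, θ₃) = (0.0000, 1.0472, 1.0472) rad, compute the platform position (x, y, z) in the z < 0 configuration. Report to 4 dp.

arm 1 at φ=0.0°: (R−r)+L cos θ1 = 0.2100;  O1 = (0.2100, 0.0000, 0.0000)
O2 = (0.1500·cos120.0°, 0.1500·sin120.0°, -0.1039) = (-0.0750, 0.1299, -0.1039)
O3 = (0.1500·cos240.0°, 0.1500·sin240.0°, -0.1039) = (-0.0750, -0.1299, -0.1039)
eliminate P² terms by subtracting sphere 1 from 2 and 3
[-0.5700 0.2598 -0.2078]·P = -0.0108;  [-0.5700 -0.2598 -0.2078]·P = -0.0108
det = 0.2962;  x = 0.0189+-0.3646z,  y = 0.0000+0.0000z
into |P−O₁|² = l²: 1.1330z² + 0.1393z + -0.2135 = 0;  Δ = 0.9870;  z = -0.4999 or 0.3769 → z<0 root = -0.4999
x = 0.2012, y = 0.0000

(0.2012, 0.0000, -0.4999)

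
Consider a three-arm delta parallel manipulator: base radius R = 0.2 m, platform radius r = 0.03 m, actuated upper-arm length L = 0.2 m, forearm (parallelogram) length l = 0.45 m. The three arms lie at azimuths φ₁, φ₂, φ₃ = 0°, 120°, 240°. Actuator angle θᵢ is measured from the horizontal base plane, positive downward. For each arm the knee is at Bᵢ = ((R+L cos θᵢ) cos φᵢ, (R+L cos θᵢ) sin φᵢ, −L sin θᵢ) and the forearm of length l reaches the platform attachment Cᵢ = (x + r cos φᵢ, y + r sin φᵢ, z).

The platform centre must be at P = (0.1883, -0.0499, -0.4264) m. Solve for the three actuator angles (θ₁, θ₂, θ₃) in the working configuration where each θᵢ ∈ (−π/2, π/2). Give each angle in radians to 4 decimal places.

rotate P by −φ1: (0.1883, -0.0499, -0.4264)
  e−x'=-0.0183;  (l²−L²−(e−x')²−y'²−z²)/2L = -0.0554
  γ=atan2(-0.4264,-0.0183)=-1.6137;  ψ=arccos(-0.1297)=1.7009;  θ1=γ+ψ≈0.0872
rotate P by −φ2: (-0.1374, -0.1381, -0.4264)
  e−x'=0.3074;  (l²−L²−(e−x')²−y'²−z²)/2L = -0.3322
  θ2 = atan2(B,A) + arccos(C/0.5256) = 1.3086
rotate P by −φ3: (-0.0509, 0.1880, -0.4264)
  A cos θ + B sin θ = C:  0.2209·cos θ + -0.4264·sin θ = -0.2587
  √(A²+B²)=0.4802;  θ3 = -1.0927+2.1397 ≈ 1.0469

θ₁ = 0.0872, θ₂ = 1.3086, θ₃ = 1.0469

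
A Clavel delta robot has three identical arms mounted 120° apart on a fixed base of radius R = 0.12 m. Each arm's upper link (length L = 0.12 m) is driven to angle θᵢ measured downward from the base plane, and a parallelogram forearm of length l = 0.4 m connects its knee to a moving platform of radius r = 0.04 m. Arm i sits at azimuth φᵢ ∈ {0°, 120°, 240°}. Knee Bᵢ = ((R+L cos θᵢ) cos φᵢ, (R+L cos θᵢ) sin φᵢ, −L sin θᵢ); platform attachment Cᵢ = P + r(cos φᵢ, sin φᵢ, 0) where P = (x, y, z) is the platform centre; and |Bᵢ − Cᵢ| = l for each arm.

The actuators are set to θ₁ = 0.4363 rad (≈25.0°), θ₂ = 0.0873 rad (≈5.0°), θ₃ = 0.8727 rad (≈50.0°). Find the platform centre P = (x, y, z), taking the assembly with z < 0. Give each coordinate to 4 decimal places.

(0.0113, 0.1147, -0.3903)

φ1=0.0°: virtual centre (0.1888, 0.0000, -0.0507), radius l
φ2=120.0°: virtual centre (-0.0998, 0.1728, -0.0105), radius l
φ3=240.0°: virtual centre (-0.0786, -0.1361, -0.0919), radius l
|O₂|²−|O₁|² = 0.0017;  |O₃|²−|O₁|² = -0.0051
linear system: -0.5771x+0.3456y = 0.0017−0.0805z; -0.5346x+-0.2722y = -0.0051−-0.0824z
det = 0.3418;  x = 0.0037+-0.0193z,  y = 0.0112+-0.2651z
into |P−O₁|² = l²: 1.0706z² + 0.1026z + -0.1231 = 0;  Δ = 0.5376;  z = -0.3903 or 0.2945 → z<0 root = -0.3903
x = 0.0113, y = 0.1147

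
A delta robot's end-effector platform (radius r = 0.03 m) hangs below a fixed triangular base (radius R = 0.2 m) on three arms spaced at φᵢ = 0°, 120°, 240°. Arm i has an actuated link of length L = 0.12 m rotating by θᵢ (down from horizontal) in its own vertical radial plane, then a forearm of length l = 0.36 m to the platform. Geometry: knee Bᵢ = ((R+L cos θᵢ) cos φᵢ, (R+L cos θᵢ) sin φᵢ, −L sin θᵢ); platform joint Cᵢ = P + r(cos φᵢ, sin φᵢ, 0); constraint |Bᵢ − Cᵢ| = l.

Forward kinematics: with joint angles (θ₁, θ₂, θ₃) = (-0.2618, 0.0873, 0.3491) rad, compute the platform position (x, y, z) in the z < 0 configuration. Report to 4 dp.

(0.0293, 0.0162, -0.2209)

arm 1 at φ=0.0°: (R−r)+L cos θ1 = 0.2859;  O1 = (0.2859, 0.0000, 0.0311)
φ2=120.0°: virtual centre (-0.1448, 0.2508, -0.0105), radius l
O3 = (0.2828·cos240.0°, 0.2828·sin240.0°, -0.0410) = (-0.1414, -0.2449, -0.0410)
eliminate P² terms by subtracting sphere 1 from 2 and 3
linear system: -0.8614x+0.5015y = 0.0012−-0.0830z; -0.8546x+-0.4898y = -0.0011−-0.1442z
det = 0.8504;  x = -0.0001+-0.1329z,  y = 0.0023+-0.0626z
into |P−O₁|² = l²: 1.0216z² + 0.0136z + -0.0468 = 0;  Δ = 0.1916;  z = -0.2209 or 0.2076 → z<0 root = -0.2209
x = 0.0293, y = 0.0162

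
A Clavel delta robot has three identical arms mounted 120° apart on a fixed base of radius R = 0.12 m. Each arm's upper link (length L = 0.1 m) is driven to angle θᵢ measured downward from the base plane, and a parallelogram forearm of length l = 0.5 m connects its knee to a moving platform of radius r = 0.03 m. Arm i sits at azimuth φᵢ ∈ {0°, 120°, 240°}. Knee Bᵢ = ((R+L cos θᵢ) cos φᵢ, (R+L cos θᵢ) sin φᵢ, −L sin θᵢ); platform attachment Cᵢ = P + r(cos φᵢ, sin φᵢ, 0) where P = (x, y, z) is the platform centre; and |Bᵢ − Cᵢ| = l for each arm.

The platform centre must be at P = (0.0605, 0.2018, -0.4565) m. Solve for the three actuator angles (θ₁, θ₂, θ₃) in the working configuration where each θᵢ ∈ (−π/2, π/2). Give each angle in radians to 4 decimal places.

θ₁ = 0.1739, θ₂ = -0.1747, θ₃ = 1.1341

rotate P by −φ1: (0.0605, 0.2018, -0.4565)
  A cos θ + B sin θ = C:  0.0295·cos θ + -0.4565·sin θ = -0.0499
  √(A²+B²)=0.4575;  θ1 = -1.5063+1.6802 ≈ 0.1739
rotate P by −φ2: (0.1445, -0.1533, -0.4565)
  A=-0.0545, B=-0.4565, C=(l²−L²−A²−y'²−z²)/(2L)=0.0257
  γ=atan2(-0.4565,-0.0545)=-1.6897;  ψ=arccos(0.0559)=1.5149;  θ2=γ+ψ≈-0.1747
φ3=240.0° → target in arm frame (-0.2050, -0.0485)
  A cos θ + B sin θ = C:  0.2950·cos θ + -0.4565·sin θ = -0.2889
  θ3 = atan2(B,A) + arccos(C/0.5435) = 1.1341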